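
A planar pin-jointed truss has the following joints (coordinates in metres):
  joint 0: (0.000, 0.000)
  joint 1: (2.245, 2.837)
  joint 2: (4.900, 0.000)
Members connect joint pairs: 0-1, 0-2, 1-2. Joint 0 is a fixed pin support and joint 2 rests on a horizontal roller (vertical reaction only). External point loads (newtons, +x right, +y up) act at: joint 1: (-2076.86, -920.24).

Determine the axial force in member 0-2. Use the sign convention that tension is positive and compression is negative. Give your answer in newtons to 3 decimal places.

N=3 nodes, M=3 members, R=3 reactions → 2N=6, M+R=6
member 0 (0-1): L=3.6178, (cx,cy)=(0.6205,0.7842)
member 1 (0-2): L=4.9000, (cx,cy)=(1.0000,0.0000)
member 2 (1-2): L=3.8856, (cx,cy)=(0.6833,-0.7301)
solve A·x = −loads:
  F[0-1] = -2169.2607 N (compression)
  F[0-2] = -730.7468 N (compression)
  F[1-2] = +1069.4396 N (tension)
  Rx@0 = +2076.8600 N
  Ry@0 = +1701.0794 N
  Ry@2 = -780.8394 N

-730.747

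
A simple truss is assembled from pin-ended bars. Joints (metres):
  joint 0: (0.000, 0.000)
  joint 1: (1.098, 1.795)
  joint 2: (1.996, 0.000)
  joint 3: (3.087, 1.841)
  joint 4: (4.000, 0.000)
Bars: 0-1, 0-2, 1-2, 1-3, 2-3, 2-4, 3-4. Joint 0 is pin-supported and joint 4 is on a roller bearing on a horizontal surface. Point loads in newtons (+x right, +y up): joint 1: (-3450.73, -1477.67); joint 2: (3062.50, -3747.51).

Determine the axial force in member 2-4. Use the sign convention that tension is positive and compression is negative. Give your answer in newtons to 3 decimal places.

N=5 nodes, M=7 members, R=3 reactions → 2N=10, M+R=10
member 0 (0-1): L=2.1042, (cx,cy)=(0.5218,0.8531)
member 1 (0-2): L=1.9960, (cx,cy)=(1.0000,0.0000)
member 2 (1-2): L=2.0071, (cx,cy)=(0.4474,-0.8943)
member 3 (1-3): L=1.9895, (cx,cy)=(0.9997,0.0231)
member 4 (2-3): L=2.1400, (cx,cy)=(0.5098,0.8603)
member 5 (2-4): L=2.0040, (cx,cy)=(1.0000,0.0000)
member 6 (3-4): L=2.0550, (cx,cy)=(0.4443,-0.8959)
solve A·x = −loads:
  F[0-1] = -5272.8704 N (compression)
  F[0-2] = +2363.2339 N (tension)
  F[1-2] = +3356.5308 N (tension)
  F[1-3] = -802.7036 N (compression)
  F[2-3] = +866.7744 N (tension)
  F[2-4] = +360.5942 N (tension)
  F[3-4] = -811.6164 N (compression)
  Rx@0 = +388.2300 N
  Ry@0 = +4498.0672 N
  Ry@4 = +727.1128 N

360.594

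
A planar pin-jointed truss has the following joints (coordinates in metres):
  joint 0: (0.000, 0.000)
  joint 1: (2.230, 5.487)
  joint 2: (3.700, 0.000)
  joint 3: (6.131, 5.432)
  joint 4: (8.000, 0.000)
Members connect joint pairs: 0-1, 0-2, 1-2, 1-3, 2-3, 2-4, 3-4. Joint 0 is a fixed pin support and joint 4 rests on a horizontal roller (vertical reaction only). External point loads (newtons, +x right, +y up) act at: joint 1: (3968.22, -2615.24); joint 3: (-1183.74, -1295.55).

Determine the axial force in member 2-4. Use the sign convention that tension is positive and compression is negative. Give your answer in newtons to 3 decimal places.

1252.360

N=5 nodes, M=7 members, R=3 reactions → 2N=10, M+R=10
member 0 (0-1): L=5.9228, (cx,cy)=(0.3765,0.9264)
member 1 (0-2): L=3.7000, (cx,cy)=(1.0000,0.0000)
member 2 (1-2): L=5.6805, (cx,cy)=(0.2588,-0.9659)
member 3 (1-3): L=3.9014, (cx,cy)=(0.9999,-0.0141)
member 4 (2-3): L=5.9512, (cx,cy)=(0.4085,0.9128)
member 5 (2-4): L=4.3000, (cx,cy)=(1.0000,0.0000)
member 6 (3-4): L=5.7445, (cx,cy)=(0.3254,-0.9456)
solve A·x = −loads:
  F[0-1] = -292.4951 N (compression)
  F[0-2] = +2894.6068 N (tension)
  F[1-2] = -2376.3872 N (compression)
  F[1-3] = -3463.7294 N (compression)
  F[2-3] = +2514.8266 N (tension)
  F[2-4] = +1252.3603 N (tension)
  F[3-4] = -3849.2449 N (compression)
  Rx@0 = -2784.4800 N
  Ry@0 = +270.9713 N
  Ry@4 = +3639.8187 N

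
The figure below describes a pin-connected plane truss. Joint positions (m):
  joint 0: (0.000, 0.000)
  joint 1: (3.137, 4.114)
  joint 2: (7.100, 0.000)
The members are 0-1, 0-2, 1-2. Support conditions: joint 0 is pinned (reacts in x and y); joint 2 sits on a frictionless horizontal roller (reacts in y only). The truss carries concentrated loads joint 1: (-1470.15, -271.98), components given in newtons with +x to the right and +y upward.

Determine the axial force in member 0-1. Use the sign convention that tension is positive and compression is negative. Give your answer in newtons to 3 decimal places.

N=3 nodes, M=3 members, R=3 reactions → 2N=6, M+R=6
member 0 (0-1): L=5.1736, (cx,cy)=(0.6064,0.7952)
member 1 (0-2): L=7.1000, (cx,cy)=(1.0000,0.0000)
member 2 (1-2): L=5.7123, (cx,cy)=(0.6938,-0.7202)
solve A·x = −loads:
  F[0-1] = -1262.1655 N (compression)
  F[0-2] = -704.8337 N (compression)
  F[1-2] = +1015.9528 N (tension)
  Rx@0 = +1470.1500 N
  Ry@0 = +1003.6696 N
  Ry@2 = -731.6896 N

-1262.165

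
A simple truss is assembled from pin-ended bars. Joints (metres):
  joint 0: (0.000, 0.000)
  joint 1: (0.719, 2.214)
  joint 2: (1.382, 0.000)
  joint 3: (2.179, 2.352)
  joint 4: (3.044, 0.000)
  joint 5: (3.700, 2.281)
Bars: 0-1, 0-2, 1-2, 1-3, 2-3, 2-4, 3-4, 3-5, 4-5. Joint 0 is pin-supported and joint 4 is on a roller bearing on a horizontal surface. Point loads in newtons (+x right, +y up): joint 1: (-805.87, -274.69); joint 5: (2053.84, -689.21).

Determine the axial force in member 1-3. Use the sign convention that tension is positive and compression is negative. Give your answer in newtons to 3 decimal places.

1411.179

N=6 nodes, M=9 members, R=3 reactions → 2N=12, M+R=12
member 0 (0-1): L=2.3278, (cx,cy)=(0.3089,0.9511)
member 1 (0-2): L=1.3820, (cx,cy)=(1.0000,0.0000)
member 2 (1-2): L=2.3111, (cx,cy)=(0.2869,-0.9580)
member 3 (1-3): L=1.4665, (cx,cy)=(0.9956,0.0941)
member 4 (2-3): L=2.4834, (cx,cy)=(0.3209,0.9471)
member 5 (2-4): L=1.6620, (cx,cy)=(1.0000,0.0000)
member 6 (3-4): L=2.5060, (cx,cy)=(0.3452,-0.9385)
member 7 (3-5): L=1.5227, (cx,cy)=(0.9989,-0.0466)
member 8 (4-5): L=2.3735, (cx,cy)=(0.2764,0.9610)
solve A·x = −loads:
  F[0-1] = +937.4547 N (tension)
  F[0-2] = +958.4162 N (tension)
  F[1-2] = -1078.8583 N (compression)
  F[1-3] = +1411.1794 N (tension)
  F[2-3] = +1091.2381 N (tension)
  F[2-4] = +298.7058 N (tension)
  F[3-4] = -1353.2065 N (compression)
  F[3-5] = +2224.6390 N (tension)
  F[4-5] = -609.2086 N (compression)
  Rx@0 = -1247.9700 N
  Ry@0 = -891.6164 N
  Ry@4 = +1855.5164 N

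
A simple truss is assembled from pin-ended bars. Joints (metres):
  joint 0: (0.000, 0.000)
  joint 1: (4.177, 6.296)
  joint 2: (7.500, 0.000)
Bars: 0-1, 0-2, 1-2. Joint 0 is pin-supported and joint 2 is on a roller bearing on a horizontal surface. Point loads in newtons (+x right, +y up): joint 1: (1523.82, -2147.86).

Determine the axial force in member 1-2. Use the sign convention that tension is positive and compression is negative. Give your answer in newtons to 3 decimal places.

N=3 nodes, M=3 members, R=3 reactions → 2N=6, M+R=6
member 0 (0-1): L=7.5556, (cx,cy)=(0.5528,0.8333)
member 1 (0-2): L=7.5000, (cx,cy)=(1.0000,0.0000)
member 2 (1-2): L=7.1191, (cx,cy)=(0.4668,-0.8844)
solve A·x = −loads:
  F[0-1] = +393.0814 N (tension)
  F[0-2] = +1306.5106 N (tension)
  F[1-2] = -2799.0407 N (compression)
  Rx@0 = -1523.8200 N
  Ry@0 = -327.5509 N
  Ry@2 = +2475.4109 N

-2799.041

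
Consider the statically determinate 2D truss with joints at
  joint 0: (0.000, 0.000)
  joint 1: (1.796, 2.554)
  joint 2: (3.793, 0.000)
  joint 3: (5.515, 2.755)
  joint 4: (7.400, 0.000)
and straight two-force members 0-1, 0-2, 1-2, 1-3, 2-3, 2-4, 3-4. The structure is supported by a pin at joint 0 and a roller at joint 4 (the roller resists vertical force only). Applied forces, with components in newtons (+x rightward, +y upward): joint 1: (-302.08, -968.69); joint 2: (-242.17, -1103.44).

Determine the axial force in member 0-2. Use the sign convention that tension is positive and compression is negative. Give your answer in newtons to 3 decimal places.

423.155

N=5 nodes, M=7 members, R=3 reactions → 2N=10, M+R=10
member 0 (0-1): L=3.1223, (cx,cy)=(0.5752,0.8180)
member 1 (0-2): L=3.7930, (cx,cy)=(1.0000,0.0000)
member 2 (1-2): L=3.2421, (cx,cy)=(0.6160,-0.7878)
member 3 (1-3): L=3.7244, (cx,cy)=(0.9985,0.0540)
member 4 (2-3): L=3.2489, (cx,cy)=(0.5300,0.8480)
member 5 (2-4): L=3.6070, (cx,cy)=(1.0000,0.0000)
member 6 (3-4): L=3.3382, (cx,cy)=(0.5647,-0.8253)
solve A·x = −loads:
  F[0-1] = -1681.7892 N (compression)
  F[0-2] = +423.1549 N (tension)
  F[1-2] = +451.9124 N (tension)
  F[1-3] = -945.0654 N (compression)
  F[2-3] = +881.4303 N (tension)
  F[2-4] = +476.5067 N (tension)
  F[3-4] = -843.8467 N (compression)
  Rx@0 = +544.2500 N
  Ry@0 = +1375.6972 N
  Ry@4 = +696.4328 N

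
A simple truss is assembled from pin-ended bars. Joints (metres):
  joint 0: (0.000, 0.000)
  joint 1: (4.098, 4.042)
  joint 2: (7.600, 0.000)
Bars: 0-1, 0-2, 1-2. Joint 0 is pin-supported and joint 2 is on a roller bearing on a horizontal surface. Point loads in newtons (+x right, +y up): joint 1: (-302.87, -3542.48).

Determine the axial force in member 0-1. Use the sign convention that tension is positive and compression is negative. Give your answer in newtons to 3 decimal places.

N=3 nodes, M=3 members, R=3 reactions → 2N=6, M+R=6
member 0 (0-1): L=5.7560, (cx,cy)=(0.7120,0.7022)
member 1 (0-2): L=7.6000, (cx,cy)=(1.0000,0.0000)
member 2 (1-2): L=5.3481, (cx,cy)=(0.6548,-0.7558)
solve A·x = −loads:
  F[0-1] = -2553.9038 N (compression)
  F[0-2] = +1515.3935 N (tension)
  F[1-2] = -2314.2257 N (compression)
  Rx@0 = +302.8700 N
  Ry@0 = +1793.4165 N
  Ry@2 = +1749.0635 N

-2553.904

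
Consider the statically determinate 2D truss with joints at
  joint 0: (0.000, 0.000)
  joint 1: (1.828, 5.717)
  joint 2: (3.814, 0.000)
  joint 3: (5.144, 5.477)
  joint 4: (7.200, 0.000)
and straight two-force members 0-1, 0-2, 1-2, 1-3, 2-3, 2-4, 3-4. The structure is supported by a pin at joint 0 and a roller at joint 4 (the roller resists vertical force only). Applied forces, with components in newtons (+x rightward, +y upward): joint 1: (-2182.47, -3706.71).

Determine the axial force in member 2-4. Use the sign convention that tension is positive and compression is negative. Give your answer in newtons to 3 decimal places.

-297.251

N=5 nodes, M=7 members, R=3 reactions → 2N=10, M+R=10
member 0 (0-1): L=6.0021, (cx,cy)=(0.3046,0.9525)
member 1 (0-2): L=3.8140, (cx,cy)=(1.0000,0.0000)
member 2 (1-2): L=6.0521, (cx,cy)=(0.3281,-0.9446)
member 3 (1-3): L=3.3247, (cx,cy)=(0.9974,-0.0722)
member 4 (2-3): L=5.6362, (cx,cy)=(0.2360,0.9718)
member 5 (2-4): L=3.3860, (cx,cy)=(1.0000,0.0000)
member 6 (3-4): L=5.8502, (cx,cy)=(0.3514,-0.9362)
solve A·x = −loads:
  F[0-1] = -4722.9278 N (compression)
  F[0-2] = -744.0641 N (compression)
  F[1-2] = +801.4074 N (tension)
  F[1-3] = +482.3416 N (tension)
  F[2-3] = -779.0309 N (compression)
  F[2-4] = -297.2507 N (compression)
  F[3-4] = +845.8034 N (tension)
  Rx@0 = +2182.4700 N
  Ry@0 = +4498.5593 N
  Ry@4 = -791.8493 N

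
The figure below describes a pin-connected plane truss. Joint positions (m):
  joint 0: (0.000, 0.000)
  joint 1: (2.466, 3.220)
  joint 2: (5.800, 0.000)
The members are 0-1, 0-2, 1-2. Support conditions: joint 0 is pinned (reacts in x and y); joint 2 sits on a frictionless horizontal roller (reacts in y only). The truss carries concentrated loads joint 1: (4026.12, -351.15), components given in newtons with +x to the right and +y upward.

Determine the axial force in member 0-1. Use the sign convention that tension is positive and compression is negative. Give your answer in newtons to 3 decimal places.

N=3 nodes, M=3 members, R=3 reactions → 2N=6, M+R=6
member 0 (0-1): L=4.0558, (cx,cy)=(0.6080,0.7939)
member 1 (0-2): L=5.8000, (cx,cy)=(1.0000,0.0000)
member 2 (1-2): L=4.6351, (cx,cy)=(0.7193,-0.6947)
solve A·x = −loads:
  F[0-1] = +2561.1277 N (tension)
  F[0-2] = +2468.9099 N (tension)
  F[1-2] = -3432.3911 N (compression)
  Rx@0 = -4026.1200 N
  Ry@0 = -2033.3401 N
  Ry@2 = +2384.4901 N

2561.128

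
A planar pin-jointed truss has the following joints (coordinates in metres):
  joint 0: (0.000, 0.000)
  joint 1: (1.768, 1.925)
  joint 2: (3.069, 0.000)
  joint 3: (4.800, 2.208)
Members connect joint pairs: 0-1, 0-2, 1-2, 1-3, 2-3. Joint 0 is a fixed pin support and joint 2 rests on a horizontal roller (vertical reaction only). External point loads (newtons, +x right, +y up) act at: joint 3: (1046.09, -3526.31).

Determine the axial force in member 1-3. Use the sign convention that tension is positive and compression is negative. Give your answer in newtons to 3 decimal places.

N=4 nodes, M=5 members, R=3 reactions → 2N=8, M+R=8
member 0 (0-1): L=2.6137, (cx,cy)=(0.6764,0.7365)
member 1 (0-2): L=3.0690, (cx,cy)=(1.0000,0.0000)
member 2 (1-2): L=2.3234, (cx,cy)=(0.5600,-0.8285)
member 3 (1-3): L=3.0452, (cx,cy)=(0.9957,0.0929)
member 4 (2-3): L=2.8056, (cx,cy)=(0.6170,0.7870)
solve A·x = −loads:
  F[0-1] = +3722.3865 N (tension)
  F[0-2] = -1471.8612 N (compression)
  F[1-2] = -2845.7755 N (compression)
  F[1-3] = +4129.3229 N (tension)
  F[2-3] = -4968.4046 N (compression)
  Rx@0 = -1046.0900 N
  Ry@0 = -2741.5475 N
  Ry@2 = +6267.8575 N

4129.323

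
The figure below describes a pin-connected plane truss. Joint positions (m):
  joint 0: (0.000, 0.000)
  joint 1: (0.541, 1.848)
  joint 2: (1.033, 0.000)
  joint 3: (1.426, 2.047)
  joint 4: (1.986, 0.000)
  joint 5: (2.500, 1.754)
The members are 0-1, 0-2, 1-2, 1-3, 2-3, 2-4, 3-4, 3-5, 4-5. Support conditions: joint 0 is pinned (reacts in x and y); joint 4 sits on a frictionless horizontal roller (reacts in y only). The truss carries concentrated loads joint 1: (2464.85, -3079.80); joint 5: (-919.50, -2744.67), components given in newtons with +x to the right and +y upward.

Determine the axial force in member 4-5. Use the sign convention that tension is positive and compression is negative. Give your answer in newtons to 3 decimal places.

N=6 nodes, M=9 members, R=3 reactions → 2N=12, M+R=12
member 0 (0-1): L=1.9256, (cx,cy)=(0.2810,0.9597)
member 1 (0-2): L=1.0330, (cx,cy)=(1.0000,0.0000)
member 2 (1-2): L=1.9124, (cx,cy)=(0.2573,-0.9663)
member 3 (1-3): L=0.9071, (cx,cy)=(0.9756,0.2194)
member 4 (2-3): L=2.0844, (cx,cy)=(0.1885,0.9821)
member 5 (2-4): L=0.9530, (cx,cy)=(1.0000,0.0000)
member 6 (3-4): L=2.1222, (cx,cy)=(0.2639,-0.9646)
member 7 (3-5): L=1.1132, (cx,cy)=(0.9647,-0.2632)
member 8 (4-5): L=1.8278, (cx,cy)=(0.2812,0.9596)
solve A·x = −loads:
  F[0-1] = -51.0549 N (compression)
  F[0-2] = +1559.6942 N (tension)
  F[1-2] = -3503.5238 N (compression)
  F[1-3] = -1617.2324 N (compression)
  F[2-3] = +3447.4227 N (tension)
  F[2-4] = +8.3415 N (tension)
  F[3-4] = -3112.0018 N (compression)
  F[3-5] = -110.5604 N (compression)
  F[4-5] = -2890.4149 N (compression)
  Rx@0 = -1545.3500 N
  Ry@0 = +48.9984 N
  Ry@4 = +5775.4716 N

-2890.415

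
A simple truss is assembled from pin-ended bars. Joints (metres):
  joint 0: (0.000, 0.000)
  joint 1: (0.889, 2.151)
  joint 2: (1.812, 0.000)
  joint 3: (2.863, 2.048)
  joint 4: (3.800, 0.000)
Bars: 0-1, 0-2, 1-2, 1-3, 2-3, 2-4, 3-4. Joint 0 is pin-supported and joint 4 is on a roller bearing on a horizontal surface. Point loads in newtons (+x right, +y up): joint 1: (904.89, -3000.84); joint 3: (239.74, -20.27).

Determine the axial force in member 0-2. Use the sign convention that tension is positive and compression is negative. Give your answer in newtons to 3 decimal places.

N=5 nodes, M=7 members, R=3 reactions → 2N=10, M+R=10
member 0 (0-1): L=2.3275, (cx,cy)=(0.3820,0.9242)
member 1 (0-2): L=1.8120, (cx,cy)=(1.0000,0.0000)
member 2 (1-2): L=2.3407, (cx,cy)=(0.3943,-0.9190)
member 3 (1-3): L=1.9767, (cx,cy)=(0.9986,-0.0521)
member 4 (2-3): L=2.3019, (cx,cy)=(0.4566,0.8897)
member 5 (2-4): L=1.9880, (cx,cy)=(1.0000,0.0000)
member 6 (3-4): L=2.2522, (cx,cy)=(0.4160,-0.9093)
solve A·x = −loads:
  F[0-1] = -1798.7607 N (compression)
  F[0-2] = +1831.6840 N (tension)
  F[1-2] = -1397.3825 N (compression)
  F[1-3] = -1042.3277 N (compression)
  F[2-3] = +1443.3740 N (tension)
  F[2-4] = +621.6469 N (tension)
  F[3-4] = -1494.1889 N (compression)
  Rx@0 = -1144.6300 N
  Ry@0 = +1662.3769 N
  Ry@4 = +1358.7331 N

1831.684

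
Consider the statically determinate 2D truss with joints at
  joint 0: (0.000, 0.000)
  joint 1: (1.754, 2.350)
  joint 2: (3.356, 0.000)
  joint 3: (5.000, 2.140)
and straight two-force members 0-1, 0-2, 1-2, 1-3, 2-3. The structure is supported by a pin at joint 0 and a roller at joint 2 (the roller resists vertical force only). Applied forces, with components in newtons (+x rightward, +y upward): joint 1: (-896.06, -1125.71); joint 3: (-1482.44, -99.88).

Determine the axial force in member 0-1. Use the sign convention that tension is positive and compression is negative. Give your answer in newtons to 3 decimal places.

-2572.019

N=4 nodes, M=5 members, R=3 reactions → 2N=8, M+R=8
member 0 (0-1): L=2.9324, (cx,cy)=(0.5981,0.8014)
member 1 (0-2): L=3.3560, (cx,cy)=(1.0000,0.0000)
member 2 (1-2): L=2.8441, (cx,cy)=(0.5633,-0.8263)
member 3 (1-3): L=3.2528, (cx,cy)=(0.9979,-0.0646)
member 4 (2-3): L=2.6986, (cx,cy)=(0.6092,0.7930)
solve A·x = −loads:
  F[0-1] = -2572.0188 N (compression)
  F[0-2] = -840.0643 N (compression)
  F[1-2] = +1237.0196 N (tension)
  F[1-3] = -1341.9530 N (compression)
  F[2-3] = -235.2009 N (compression)
  Rx@0 = +2378.5000 N
  Ry@0 = +2061.1881 N
  Ry@2 = -835.5981 N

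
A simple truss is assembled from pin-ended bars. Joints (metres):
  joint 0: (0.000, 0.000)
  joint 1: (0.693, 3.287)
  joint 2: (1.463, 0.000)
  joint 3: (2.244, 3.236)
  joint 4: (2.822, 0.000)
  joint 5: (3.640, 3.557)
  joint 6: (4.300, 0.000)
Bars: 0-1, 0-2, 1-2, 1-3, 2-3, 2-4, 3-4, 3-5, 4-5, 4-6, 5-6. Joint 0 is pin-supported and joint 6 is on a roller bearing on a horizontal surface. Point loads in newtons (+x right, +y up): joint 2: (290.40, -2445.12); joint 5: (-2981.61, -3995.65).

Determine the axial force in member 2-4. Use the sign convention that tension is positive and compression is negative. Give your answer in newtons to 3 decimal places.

-317.440

N=7 nodes, M=11 members, R=3 reactions → 2N=14, M+R=14
member 0 (0-1): L=3.3593, (cx,cy)=(0.2063,0.9785)
member 1 (0-2): L=1.4630, (cx,cy)=(1.0000,0.0000)
member 2 (1-2): L=3.3760, (cx,cy)=(0.2281,-0.9736)
member 3 (1-3): L=1.5518, (cx,cy)=(0.9995,-0.0329)
member 4 (2-3): L=3.3289, (cx,cy)=(0.2346,0.9721)
member 5 (2-4): L=1.3590, (cx,cy)=(1.0000,0.0000)
member 6 (3-4): L=3.2872, (cx,cy)=(0.1758,-0.9844)
member 7 (3-5): L=1.4324, (cx,cy)=(0.9746,0.2241)
member 8 (4-5): L=3.6498, (cx,cy)=(0.2241,0.9746)
member 9 (4-6): L=1.4780, (cx,cy)=(1.0000,0.0000)
member 10 (5-6): L=3.6177, (cx,cy)=(0.1824,-0.9832)
solve A·x = −loads:
  F[0-1] = -4796.0768 N (compression)
  F[0-2] = -1701.8008 N (compression)
  F[1-2] = +4891.0456 N (tension)
  F[1-3] = -2106.1045 N (compression)
  F[2-3] = -2383.5336 N (compression)
  F[2-4] = -317.4395 N (compression)
  F[3-4] = +1595.5339 N (tension)
  F[3-5] = -3021.5639 N (compression)
  F[4-5] = -1611.6737 N (compression)
  F[4-6] = +324.3144 N (tension)
  F[5-6] = -1777.6917 N (compression)
  Rx@0 = +2691.2100 N
  Ry@0 = +4692.9119 N
  Ry@6 = +1747.8581 N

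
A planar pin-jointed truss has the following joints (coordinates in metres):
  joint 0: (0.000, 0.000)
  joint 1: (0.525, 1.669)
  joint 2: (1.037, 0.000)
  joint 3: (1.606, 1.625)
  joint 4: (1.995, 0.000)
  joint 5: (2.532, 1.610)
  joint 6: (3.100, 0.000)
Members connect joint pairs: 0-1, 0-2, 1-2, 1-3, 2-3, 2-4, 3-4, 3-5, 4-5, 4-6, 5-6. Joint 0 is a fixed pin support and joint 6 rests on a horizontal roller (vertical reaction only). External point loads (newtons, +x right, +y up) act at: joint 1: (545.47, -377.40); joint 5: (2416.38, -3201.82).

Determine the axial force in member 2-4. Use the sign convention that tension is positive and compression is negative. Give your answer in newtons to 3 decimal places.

N=7 nodes, M=11 members, R=3 reactions → 2N=14, M+R=14
member 0 (0-1): L=1.7496, (cx,cy)=(0.3001,0.9539)
member 1 (0-2): L=1.0370, (cx,cy)=(1.0000,0.0000)
member 2 (1-2): L=1.7458, (cx,cy)=(0.2933,-0.9560)
member 3 (1-3): L=1.0819, (cx,cy)=(0.9992,-0.0407)
member 4 (2-3): L=1.7217, (cx,cy)=(0.3305,0.9438)
member 5 (2-4): L=0.9580, (cx,cy)=(1.0000,0.0000)
member 6 (3-4): L=1.6709, (cx,cy)=(0.2328,-0.9725)
member 7 (3-5): L=0.9261, (cx,cy)=(0.9999,-0.0162)
member 8 (4-5): L=1.6972, (cx,cy)=(0.3164,0.9486)
member 9 (4-6): L=1.1050, (cx,cy)=(1.0000,0.0000)
member 10 (5-6): L=1.7073, (cx,cy)=(0.3327,-0.9430)
solve A·x = −loads:
  F[0-1] = +679.8178 N (tension)
  F[0-2] = +2757.8609 N (tension)
  F[1-2] = -1071.9242 N (compression)
  F[1-3] = -27.1286 N (compression)
  F[2-3] = +1085.7953 N (tension)
  F[2-4] = +2084.6528 N (tension)
  F[3-4] = -1064.5293 N (compression)
  F[3-5] = +579.6331 N (tension)
  F[4-5] = +1091.3479 N (tension)
  F[4-6] = +1491.5155 N (tension)
  F[5-6] = -4483.0971 N (compression)
  Rx@0 = -2961.8500 N
  Ry@0 = -648.4911 N
  Ry@6 = +4227.7111 N

2084.653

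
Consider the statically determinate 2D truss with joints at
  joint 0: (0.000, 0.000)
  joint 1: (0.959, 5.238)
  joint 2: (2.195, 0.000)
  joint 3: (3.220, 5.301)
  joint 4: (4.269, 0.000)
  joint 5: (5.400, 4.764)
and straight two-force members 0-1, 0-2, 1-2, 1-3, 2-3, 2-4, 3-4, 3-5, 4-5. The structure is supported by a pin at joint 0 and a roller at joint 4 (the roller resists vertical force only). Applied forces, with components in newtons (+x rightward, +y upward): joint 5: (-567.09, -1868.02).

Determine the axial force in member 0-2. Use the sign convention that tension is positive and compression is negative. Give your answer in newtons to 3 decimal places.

-541.834

N=6 nodes, M=9 members, R=3 reactions → 2N=12, M+R=12
member 0 (0-1): L=5.3251, (cx,cy)=(0.1801,0.9836)
member 1 (0-2): L=2.1950, (cx,cy)=(1.0000,0.0000)
member 2 (1-2): L=5.3819, (cx,cy)=(0.2297,-0.9733)
member 3 (1-3): L=2.2619, (cx,cy)=(0.9996,0.0279)
member 4 (2-3): L=5.3992, (cx,cy)=(0.1898,0.9818)
member 5 (2-4): L=2.0740, (cx,cy)=(1.0000,0.0000)
member 6 (3-4): L=5.4038, (cx,cy)=(0.1941,-0.9810)
member 7 (3-5): L=2.2452, (cx,cy)=(0.9710,-0.2392)
member 8 (4-5): L=4.8964, (cx,cy)=(0.2310,0.9730)
solve A·x = −loads:
  F[0-1] = -140.2377 N (compression)
  F[0-2] = -541.8344 N (compression)
  F[1-2] = +140.0890 N (tension)
  F[1-3] = -57.4509 N (compression)
  F[2-3] = -138.8700 N (compression)
  F[2-4] = -483.2979 N (compression)
  F[3-4] = +169.9446 N (tension)
  F[3-5] = -120.2732 N (compression)
  F[4-5] = -1949.5071 N (compression)
  Rx@0 = +567.0900 N
  Ry@0 = +137.9448 N
  Ry@4 = +1730.0752 N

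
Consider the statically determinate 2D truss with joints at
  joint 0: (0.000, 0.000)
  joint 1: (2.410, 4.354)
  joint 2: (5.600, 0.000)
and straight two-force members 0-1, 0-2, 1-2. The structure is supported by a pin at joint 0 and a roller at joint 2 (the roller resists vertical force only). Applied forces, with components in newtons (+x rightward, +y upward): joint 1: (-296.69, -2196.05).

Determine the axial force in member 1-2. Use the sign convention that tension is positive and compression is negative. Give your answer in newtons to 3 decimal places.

-885.634

N=3 nodes, M=3 members, R=3 reactions → 2N=6, M+R=6
member 0 (0-1): L=4.9765, (cx,cy)=(0.4843,0.8749)
member 1 (0-2): L=5.6000, (cx,cy)=(1.0000,0.0000)
member 2 (1-2): L=5.3975, (cx,cy)=(0.5910,-0.8067)
solve A·x = −loads:
  F[0-1] = -1693.4691 N (compression)
  F[0-2] = +523.4189 N (tension)
  F[1-2] = -885.6342 N (compression)
  Rx@0 = +296.6900 N
  Ry@0 = +1481.6407 N
  Ry@2 = +714.4093 N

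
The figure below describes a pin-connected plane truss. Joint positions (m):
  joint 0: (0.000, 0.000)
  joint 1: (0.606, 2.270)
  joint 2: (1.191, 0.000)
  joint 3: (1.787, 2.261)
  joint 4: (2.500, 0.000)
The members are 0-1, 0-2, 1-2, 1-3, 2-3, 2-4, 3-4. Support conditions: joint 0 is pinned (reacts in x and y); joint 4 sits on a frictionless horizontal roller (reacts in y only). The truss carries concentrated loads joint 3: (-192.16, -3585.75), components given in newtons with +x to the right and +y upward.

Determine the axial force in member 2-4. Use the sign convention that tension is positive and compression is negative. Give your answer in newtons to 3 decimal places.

753.460

N=5 nodes, M=7 members, R=3 reactions → 2N=10, M+R=10
member 0 (0-1): L=2.3495, (cx,cy)=(0.2579,0.9662)
member 1 (0-2): L=1.1910, (cx,cy)=(1.0000,0.0000)
member 2 (1-2): L=2.3442, (cx,cy)=(0.2496,-0.9684)
member 3 (1-3): L=1.1810, (cx,cy)=(1.0000,-0.0076)
member 4 (2-3): L=2.3382, (cx,cy)=(0.2549,0.9670)
member 5 (2-4): L=1.3090, (cx,cy)=(1.0000,0.0000)
member 6 (3-4): L=2.3708, (cx,cy)=(0.3007,-0.9537)
solve A·x = −loads:
  F[0-1] = -1238.3457 N (compression)
  F[0-2] = +127.2435 N (tension)
  F[1-2] = +1240.4870 N (tension)
  F[1-3] = -628.9921 N (compression)
  F[2-3] = -1242.2718 N (compression)
  F[2-4] = +753.4605 N (tension)
  F[3-4] = -2505.2902 N (compression)
  Rx@0 = +192.1600 N
  Ry@0 = +1196.4454 N
  Ry@4 = +2389.3046 N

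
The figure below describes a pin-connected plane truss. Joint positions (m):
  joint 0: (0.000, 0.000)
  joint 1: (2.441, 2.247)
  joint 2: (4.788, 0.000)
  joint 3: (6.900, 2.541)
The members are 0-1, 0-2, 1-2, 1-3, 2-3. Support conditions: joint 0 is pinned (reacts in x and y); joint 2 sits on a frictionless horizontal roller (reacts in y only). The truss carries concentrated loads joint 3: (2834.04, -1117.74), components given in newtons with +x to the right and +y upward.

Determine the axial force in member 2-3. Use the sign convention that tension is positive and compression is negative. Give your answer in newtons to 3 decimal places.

-1794.759

N=4 nodes, M=5 members, R=3 reactions → 2N=8, M+R=8
member 0 (0-1): L=3.3178, (cx,cy)=(0.7357,0.6773)
member 1 (0-2): L=4.7880, (cx,cy)=(1.0000,0.0000)
member 2 (1-2): L=3.2492, (cx,cy)=(0.7223,-0.6916)
member 3 (1-3): L=4.4687, (cx,cy)=(0.9978,0.0658)
member 4 (2-3): L=3.3041, (cx,cy)=(0.6392,0.7690)
solve A·x = −loads:
  F[0-1] = +2948.7230 N (tension)
  F[0-2] = +664.5503 N (tension)
  F[1-2] = -2508.2286 N (compression)
  F[1-3] = +3989.8971 N (tension)
  F[2-3] = -1794.7590 N (compression)
  Rx@0 = -2834.0400 N
  Ry@0 = -1997.0682 N
  Ry@2 = +3114.8082 N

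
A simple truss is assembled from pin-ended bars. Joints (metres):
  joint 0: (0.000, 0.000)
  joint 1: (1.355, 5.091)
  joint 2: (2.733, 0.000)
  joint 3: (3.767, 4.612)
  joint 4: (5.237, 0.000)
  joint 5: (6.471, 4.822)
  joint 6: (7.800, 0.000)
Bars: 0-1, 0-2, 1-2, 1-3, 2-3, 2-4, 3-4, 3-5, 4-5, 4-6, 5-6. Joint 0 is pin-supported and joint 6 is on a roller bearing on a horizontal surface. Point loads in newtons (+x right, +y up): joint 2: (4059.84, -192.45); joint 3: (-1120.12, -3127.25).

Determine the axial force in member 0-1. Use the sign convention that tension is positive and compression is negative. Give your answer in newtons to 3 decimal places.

-2487.975

N=7 nodes, M=11 members, R=3 reactions → 2N=14, M+R=14
member 0 (0-1): L=5.2682, (cx,cy)=(0.2572,0.9664)
member 1 (0-2): L=2.7330, (cx,cy)=(1.0000,0.0000)
member 2 (1-2): L=5.2742, (cx,cy)=(0.2613,-0.9653)
member 3 (1-3): L=2.4591, (cx,cy)=(0.9808,-0.1948)
member 4 (2-3): L=4.7265, (cx,cy)=(0.2188,0.9758)
member 5 (2-4): L=2.5040, (cx,cy)=(1.0000,0.0000)
member 6 (3-4): L=4.8406, (cx,cy)=(0.3037,-0.9528)
member 7 (3-5): L=2.7121, (cx,cy)=(0.9970,0.0774)
member 8 (4-5): L=4.9774, (cx,cy)=(0.2479,0.9688)
member 9 (4-6): L=2.5630, (cx,cy)=(1.0000,0.0000)
member 10 (5-6): L=5.0018, (cx,cy)=(0.2657,-0.9641)
solve A·x = −loads:
  F[0-1] = -2487.9752 N (compression)
  F[0-2] = +3579.6318 N (tension)
  F[1-2] = +2771.4168 N (tension)
  F[1-3] = -1390.6421 N (compression)
  F[2-3] = -2544.3334 N (compression)
  F[2-4] = +800.5016 N (tension)
  F[3-4] = -1001.2667 N (compression)
  F[3-5] = -497.9306 N (compression)
  F[4-5] = +984.7234 N (tension)
  F[4-6] = +252.3022 N (tension)
  F[5-6] = -949.5584 N (compression)
  Rx@0 = -2939.7200 N
  Ry@0 = +2404.2740 N
  Ry@6 = +915.4260 N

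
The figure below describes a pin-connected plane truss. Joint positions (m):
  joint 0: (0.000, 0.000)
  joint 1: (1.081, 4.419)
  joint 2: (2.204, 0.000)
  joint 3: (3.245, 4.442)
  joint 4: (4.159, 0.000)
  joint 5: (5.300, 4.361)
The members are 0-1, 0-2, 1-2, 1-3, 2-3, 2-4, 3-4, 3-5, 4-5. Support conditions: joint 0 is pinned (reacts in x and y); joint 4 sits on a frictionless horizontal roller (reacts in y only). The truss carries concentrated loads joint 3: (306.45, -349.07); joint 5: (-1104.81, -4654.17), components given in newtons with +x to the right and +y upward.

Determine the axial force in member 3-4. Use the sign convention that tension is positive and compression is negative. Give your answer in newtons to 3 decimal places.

-737.576

N=6 nodes, M=9 members, R=3 reactions → 2N=12, M+R=12
member 0 (0-1): L=4.5493, (cx,cy)=(0.2376,0.9714)
member 1 (0-2): L=2.2040, (cx,cy)=(1.0000,0.0000)
member 2 (1-2): L=4.5595, (cx,cy)=(0.2463,-0.9692)
member 3 (1-3): L=2.1641, (cx,cy)=(0.9999,0.0106)
member 4 (2-3): L=4.5624, (cx,cy)=(0.2282,0.9736)
member 5 (2-4): L=1.9550, (cx,cy)=(1.0000,0.0000)
member 6 (3-4): L=4.5351, (cx,cy)=(0.2015,-0.9795)
member 7 (3-5): L=2.0566, (cx,cy)=(0.9992,-0.0394)
member 8 (4-5): L=4.5078, (cx,cy)=(0.2531,0.9674)
solve A·x = −loads:
  F[0-1] = +379.8461 N (tension)
  F[0-2] = -888.6187 N (compression)
  F[1-2] = -378.6820 N (compression)
  F[1-3] = +183.5388 N (tension)
  F[2-3] = +376.9599 N (tension)
  F[2-4] = -1067.9001 N (compression)
  F[3-4] = -737.5761 N (compression)
  F[3-5] = +111.8286 N (tension)
  F[4-5] = -4806.2790 N (compression)
  Rx@0 = +798.3600 N
  Ry@0 = -368.9667 N
  Ry@4 = +5372.2067 N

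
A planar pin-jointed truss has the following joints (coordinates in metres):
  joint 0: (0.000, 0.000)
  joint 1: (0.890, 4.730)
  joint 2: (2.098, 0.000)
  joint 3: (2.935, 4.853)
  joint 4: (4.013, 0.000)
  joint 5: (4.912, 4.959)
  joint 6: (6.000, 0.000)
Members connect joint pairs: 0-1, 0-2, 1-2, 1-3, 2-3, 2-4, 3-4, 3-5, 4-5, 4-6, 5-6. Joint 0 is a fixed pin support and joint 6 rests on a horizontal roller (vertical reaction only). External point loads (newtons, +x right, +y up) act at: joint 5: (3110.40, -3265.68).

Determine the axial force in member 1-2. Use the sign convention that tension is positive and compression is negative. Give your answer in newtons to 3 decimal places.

N=7 nodes, M=11 members, R=3 reactions → 2N=14, M+R=14
member 0 (0-1): L=4.8130, (cx,cy)=(0.1849,0.9828)
member 1 (0-2): L=2.0980, (cx,cy)=(1.0000,0.0000)
member 2 (1-2): L=4.8818, (cx,cy)=(0.2474,-0.9689)
member 3 (1-3): L=2.0487, (cx,cy)=(0.9982,0.0600)
member 4 (2-3): L=4.9247, (cx,cy)=(0.1700,0.9855)
member 5 (2-4): L=1.9150, (cx,cy)=(1.0000,0.0000)
member 6 (3-4): L=4.9713, (cx,cy)=(0.2168,-0.9762)
member 7 (3-5): L=1.9798, (cx,cy)=(0.9986,0.0535)
member 8 (4-5): L=5.0398, (cx,cy)=(0.1784,0.9840)
member 9 (4-6): L=1.9870, (cx,cy)=(1.0000,0.0000)
member 10 (5-6): L=5.0770, (cx,cy)=(0.2143,-0.9768)
solve A·x = −loads:
  F[0-1] = +2013.2894 N (tension)
  F[0-2] = +2738.1111 N (tension)
  F[1-2] = -1988.4208 N (compression)
  F[1-3] = +865.8830 N (tension)
  F[2-3] = +1955.0271 N (tension)
  F[2-4] = +1913.8000 N (tension)
  F[3-4] = -1937.9919 N (compression)
  F[3-5] = +1619.1667 N (tension)
  F[4-5] = +1922.7161 N (tension)
  F[4-6] = +1150.5834 N (tension)
  F[5-6] = -5368.9840 N (compression)
  Rx@0 = -3110.4000 N
  Ry@0 = -1978.5690 N
  Ry@6 = +5244.2490 N

-1988.421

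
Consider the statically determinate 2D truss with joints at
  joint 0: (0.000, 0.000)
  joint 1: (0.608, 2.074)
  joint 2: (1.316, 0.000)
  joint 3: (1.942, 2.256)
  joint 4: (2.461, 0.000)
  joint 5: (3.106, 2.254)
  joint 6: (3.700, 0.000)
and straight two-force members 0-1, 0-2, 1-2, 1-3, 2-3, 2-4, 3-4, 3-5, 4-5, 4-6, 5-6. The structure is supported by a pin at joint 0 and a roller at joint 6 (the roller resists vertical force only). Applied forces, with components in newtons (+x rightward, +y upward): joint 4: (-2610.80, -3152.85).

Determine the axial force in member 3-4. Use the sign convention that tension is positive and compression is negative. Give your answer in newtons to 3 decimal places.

N=7 nodes, M=11 members, R=3 reactions → 2N=14, M+R=14
member 0 (0-1): L=2.1613, (cx,cy)=(0.2813,0.9596)
member 1 (0-2): L=1.3160, (cx,cy)=(1.0000,0.0000)
member 2 (1-2): L=2.1915, (cx,cy)=(0.3231,-0.9464)
member 3 (1-3): L=1.3464, (cx,cy)=(0.9908,0.1352)
member 4 (2-3): L=2.3412, (cx,cy)=(0.2674,0.9636)
member 5 (2-4): L=1.1450, (cx,cy)=(1.0000,0.0000)
member 6 (3-4): L=2.3149, (cx,cy)=(0.2242,-0.9745)
member 7 (3-5): L=1.1640, (cx,cy)=(1.0000,-0.0017)
member 8 (4-5): L=2.3445, (cx,cy)=(0.2751,0.9614)
member 9 (4-6): L=1.2390, (cx,cy)=(1.0000,0.0000)
member 10 (5-6): L=2.3310, (cx,cy)=(0.2548,-0.9670)
solve A·x = −loads:
  F[0-1] = -1100.2100 N (compression)
  F[0-2] = -2301.2950 N (compression)
  F[1-2] = +1023.3217 N (tension)
  F[1-3] = -646.0334 N (compression)
  F[2-3] = -1005.0404 N (compression)
  F[2-4] = -1701.9692 N (compression)
  F[3-4] = +1085.3882 N (tension)
  F[3-5] = -1152.1732 N (compression)
  F[4-5] = +2179.1837 N (tension)
  F[4-6] = +552.6443 N (tension)
  F[5-6] = -2168.6687 N (compression)
  Rx@0 = +2610.8000 N
  Ry@0 = +1055.7787 N
  Ry@6 = +2097.0713 N

1085.388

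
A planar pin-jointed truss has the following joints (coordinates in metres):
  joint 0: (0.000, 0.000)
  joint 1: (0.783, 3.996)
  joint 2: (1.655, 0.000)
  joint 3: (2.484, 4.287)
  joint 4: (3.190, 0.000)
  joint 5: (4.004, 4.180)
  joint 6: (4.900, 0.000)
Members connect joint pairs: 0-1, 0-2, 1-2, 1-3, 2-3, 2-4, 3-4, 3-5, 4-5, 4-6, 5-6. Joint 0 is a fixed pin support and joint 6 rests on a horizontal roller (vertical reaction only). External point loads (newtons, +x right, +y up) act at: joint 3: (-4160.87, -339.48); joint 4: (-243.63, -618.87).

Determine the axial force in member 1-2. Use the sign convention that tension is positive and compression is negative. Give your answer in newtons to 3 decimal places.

N=7 nodes, M=11 members, R=3 reactions → 2N=14, M+R=14
member 0 (0-1): L=4.0720, (cx,cy)=(0.1923,0.9813)
member 1 (0-2): L=1.6550, (cx,cy)=(1.0000,0.0000)
member 2 (1-2): L=4.0900, (cx,cy)=(0.2132,-0.9770)
member 3 (1-3): L=1.7257, (cx,cy)=(0.9857,0.1686)
member 4 (2-3): L=4.3664, (cx,cy)=(0.1899,0.9818)
member 5 (2-4): L=1.5350, (cx,cy)=(1.0000,0.0000)
member 6 (3-4): L=4.3447, (cx,cy)=(0.1625,-0.9867)
member 7 (3-5): L=1.5238, (cx,cy)=(0.9975,-0.0702)
member 8 (4-5): L=4.2585, (cx,cy)=(0.1911,0.9816)
member 9 (4-6): L=1.7100, (cx,cy)=(1.0000,0.0000)
member 10 (5-6): L=4.2750, (cx,cy)=(0.2096,-0.9778)
solve A·x = −loads:
  F[0-1] = -4100.2110 N (compression)
  F[0-2] = -3616.0735 N (compression)
  F[1-2] = +3837.0822 N (tension)
  F[1-3] = -1629.8355 N (compression)
  F[2-3] = -3818.3106 N (compression)
  F[2-4] = -2073.0663 N (compression)
  F[3-4] = +3645.5848 N (tension)
  F[3-5] = +1240.1077 N (tension)
  F[4-5] = -3034.2086 N (compression)
  F[4-6] = -657.0690 N (compression)
  F[5-6] = +3134.9759 N (tension)
  Rx@0 = +4404.5000 N
  Ry@0 = +4023.6941 N
  Ry@6 = -3065.3441 N

3837.082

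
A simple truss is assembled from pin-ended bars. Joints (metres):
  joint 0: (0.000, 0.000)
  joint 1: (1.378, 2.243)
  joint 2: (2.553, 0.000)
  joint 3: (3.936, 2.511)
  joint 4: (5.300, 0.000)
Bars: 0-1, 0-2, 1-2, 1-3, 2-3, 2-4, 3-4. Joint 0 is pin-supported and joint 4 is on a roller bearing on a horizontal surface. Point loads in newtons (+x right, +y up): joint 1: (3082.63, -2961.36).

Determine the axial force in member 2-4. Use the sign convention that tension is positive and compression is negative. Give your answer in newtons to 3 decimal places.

N=5 nodes, M=7 members, R=3 reactions → 2N=10, M+R=10
member 0 (0-1): L=2.6325, (cx,cy)=(0.5235,0.8520)
member 1 (0-2): L=2.5530, (cx,cy)=(1.0000,0.0000)
member 2 (1-2): L=2.5321, (cx,cy)=(0.4640,-0.8858)
member 3 (1-3): L=2.5720, (cx,cy)=(0.9946,0.1042)
member 4 (2-3): L=2.8667, (cx,cy)=(0.4824,0.8759)
member 5 (2-4): L=2.7470, (cx,cy)=(1.0000,0.0000)
member 6 (3-4): L=2.8576, (cx,cy)=(0.4773,-0.8787)
solve A·x = −loads:
  F[0-1] = -1040.8013 N (compression)
  F[0-2] = +3627.4494 N (tension)
  F[1-2] = -2626.8247 N (compression)
  F[1-3] = -2421.6893 N (compression)
  F[2-3] = +2656.4766 N (tension)
  F[2-4] = +1126.9138 N (tension)
  F[3-4] = -2360.8633 N (compression)
  Rx@0 = -3082.6300 N
  Ry@0 = +886.8141 N
  Ry@4 = +2074.5459 N

1126.914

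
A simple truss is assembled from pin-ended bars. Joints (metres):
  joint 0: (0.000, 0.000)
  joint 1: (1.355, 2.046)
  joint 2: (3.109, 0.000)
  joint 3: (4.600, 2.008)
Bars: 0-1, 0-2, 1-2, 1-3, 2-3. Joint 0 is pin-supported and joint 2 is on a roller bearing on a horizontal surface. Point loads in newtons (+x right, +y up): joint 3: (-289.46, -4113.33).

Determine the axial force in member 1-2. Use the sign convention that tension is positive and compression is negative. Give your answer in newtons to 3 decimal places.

N=4 nodes, M=5 members, R=3 reactions → 2N=8, M+R=8
member 0 (0-1): L=2.4540, (cx,cy)=(0.5522,0.8337)
member 1 (0-2): L=3.1090, (cx,cy)=(1.0000,0.0000)
member 2 (1-2): L=2.6949, (cx,cy)=(0.6509,-0.7592)
member 3 (1-3): L=3.2452, (cx,cy)=(0.9999,-0.0117)
member 4 (2-3): L=2.5010, (cx,cy)=(0.5962,0.8029)
solve A·x = −loads:
  F[0-1] = +2141.7964 N (tension)
  F[0-2] = -1472.0713 N (compression)
  F[1-2] = -2394.3454 N (compression)
  F[1-3] = +2741.1648 N (tension)
  F[2-3] = -5083.3065 N (compression)
  Rx@0 = +289.4600 N
  Ry@0 = -1785.6994 N
  Ry@2 = +5899.0294 N

-2394.345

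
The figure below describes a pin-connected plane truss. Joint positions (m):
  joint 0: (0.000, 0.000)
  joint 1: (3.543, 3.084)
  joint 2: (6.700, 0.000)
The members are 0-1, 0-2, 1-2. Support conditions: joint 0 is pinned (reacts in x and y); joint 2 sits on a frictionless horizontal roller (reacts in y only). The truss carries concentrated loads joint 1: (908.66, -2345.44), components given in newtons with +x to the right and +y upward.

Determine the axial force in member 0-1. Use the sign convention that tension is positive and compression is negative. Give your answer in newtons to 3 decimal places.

N=3 nodes, M=3 members, R=3 reactions → 2N=6, M+R=6
member 0 (0-1): L=4.6972, (cx,cy)=(0.7543,0.6566)
member 1 (0-2): L=6.7000, (cx,cy)=(1.0000,0.0000)
member 2 (1-2): L=4.4134, (cx,cy)=(0.7153,-0.6988)
solve A·x = −loads:
  F[0-1] = -1046.2173 N (compression)
  F[0-2] = +1697.7960 N (tension)
  F[1-2] = -2373.4486 N (compression)
  Rx@0 = -908.6600 N
  Ry@0 = +686.9025 N
  Ry@2 = +1658.5375 N

-1046.217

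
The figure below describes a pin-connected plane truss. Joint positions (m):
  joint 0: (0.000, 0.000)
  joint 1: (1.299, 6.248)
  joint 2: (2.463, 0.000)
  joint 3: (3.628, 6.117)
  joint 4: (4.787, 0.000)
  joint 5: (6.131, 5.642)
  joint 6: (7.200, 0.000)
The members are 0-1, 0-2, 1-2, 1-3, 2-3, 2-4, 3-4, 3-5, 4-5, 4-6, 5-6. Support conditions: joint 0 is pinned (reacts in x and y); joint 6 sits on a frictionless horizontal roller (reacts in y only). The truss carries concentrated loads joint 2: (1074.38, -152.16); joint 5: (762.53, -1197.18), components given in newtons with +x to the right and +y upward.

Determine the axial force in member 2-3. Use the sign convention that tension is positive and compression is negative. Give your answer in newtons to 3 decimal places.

487.603

N=7 nodes, M=11 members, R=3 reactions → 2N=14, M+R=14
member 0 (0-1): L=6.3816, (cx,cy)=(0.2036,0.9791)
member 1 (0-2): L=2.4630, (cx,cy)=(1.0000,0.0000)
member 2 (1-2): L=6.3555, (cx,cy)=(0.1831,-0.9831)
member 3 (1-3): L=2.3327, (cx,cy)=(0.9984,-0.0562)
member 4 (2-3): L=6.2270, (cx,cy)=(0.1871,0.9823)
member 5 (2-4): L=2.3240, (cx,cy)=(1.0000,0.0000)
member 6 (3-4): L=6.2258, (cx,cy)=(0.1862,-0.9825)
member 7 (3-5): L=2.5477, (cx,cy)=(0.9825,-0.1864)
member 8 (4-5): L=5.7999, (cx,cy)=(0.2317,0.9728)
member 9 (4-6): L=2.4130, (cx,cy)=(1.0000,0.0000)
member 10 (5-6): L=5.7424, (cx,cy)=(0.1862,-0.9825)
solve A·x = −loads:
  F[0-1] = +326.5062 N (tension)
  F[0-2] = +1770.4484 N (tension)
  F[1-2] = -332.4569 N (compression)
  F[1-3] = +127.5518 N (tension)
  F[2-3] = +487.6032 N (tension)
  F[2-4] = +543.9538 N (tension)
  F[3-4] = -541.9286 N (compression)
  F[3-5] = +325.1632 N (tension)
  F[4-5] = +547.3542 N (tension)
  F[4-6] = +316.2304 N (tension)
  F[5-6] = -1698.7046 N (compression)
  Rx@0 = -1836.9100 N
  Ry@0 = -319.6704 N
  Ry@6 = +1669.0104 N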